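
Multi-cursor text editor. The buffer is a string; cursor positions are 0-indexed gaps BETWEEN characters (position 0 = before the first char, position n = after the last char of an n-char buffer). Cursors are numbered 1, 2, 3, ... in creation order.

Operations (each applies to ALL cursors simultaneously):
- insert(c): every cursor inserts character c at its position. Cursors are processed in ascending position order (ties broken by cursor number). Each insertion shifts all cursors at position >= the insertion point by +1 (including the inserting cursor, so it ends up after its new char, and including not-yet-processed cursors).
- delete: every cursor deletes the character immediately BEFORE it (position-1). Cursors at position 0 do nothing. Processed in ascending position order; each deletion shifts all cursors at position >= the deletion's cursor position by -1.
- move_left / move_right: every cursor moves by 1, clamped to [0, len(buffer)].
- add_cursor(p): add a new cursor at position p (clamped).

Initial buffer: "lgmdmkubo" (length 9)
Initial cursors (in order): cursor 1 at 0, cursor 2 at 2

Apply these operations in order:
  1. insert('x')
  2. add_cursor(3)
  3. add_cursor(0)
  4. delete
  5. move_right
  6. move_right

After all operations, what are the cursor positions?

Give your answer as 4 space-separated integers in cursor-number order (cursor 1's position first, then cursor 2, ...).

Answer: 2 3 3 2

Derivation:
After op 1 (insert('x')): buffer="xlgxmdmkubo" (len 11), cursors c1@1 c2@4, authorship 1..2.......
After op 2 (add_cursor(3)): buffer="xlgxmdmkubo" (len 11), cursors c1@1 c3@3 c2@4, authorship 1..2.......
After op 3 (add_cursor(0)): buffer="xlgxmdmkubo" (len 11), cursors c4@0 c1@1 c3@3 c2@4, authorship 1..2.......
After op 4 (delete): buffer="lmdmkubo" (len 8), cursors c1@0 c4@0 c2@1 c3@1, authorship ........
After op 5 (move_right): buffer="lmdmkubo" (len 8), cursors c1@1 c4@1 c2@2 c3@2, authorship ........
After op 6 (move_right): buffer="lmdmkubo" (len 8), cursors c1@2 c4@2 c2@3 c3@3, authorship ........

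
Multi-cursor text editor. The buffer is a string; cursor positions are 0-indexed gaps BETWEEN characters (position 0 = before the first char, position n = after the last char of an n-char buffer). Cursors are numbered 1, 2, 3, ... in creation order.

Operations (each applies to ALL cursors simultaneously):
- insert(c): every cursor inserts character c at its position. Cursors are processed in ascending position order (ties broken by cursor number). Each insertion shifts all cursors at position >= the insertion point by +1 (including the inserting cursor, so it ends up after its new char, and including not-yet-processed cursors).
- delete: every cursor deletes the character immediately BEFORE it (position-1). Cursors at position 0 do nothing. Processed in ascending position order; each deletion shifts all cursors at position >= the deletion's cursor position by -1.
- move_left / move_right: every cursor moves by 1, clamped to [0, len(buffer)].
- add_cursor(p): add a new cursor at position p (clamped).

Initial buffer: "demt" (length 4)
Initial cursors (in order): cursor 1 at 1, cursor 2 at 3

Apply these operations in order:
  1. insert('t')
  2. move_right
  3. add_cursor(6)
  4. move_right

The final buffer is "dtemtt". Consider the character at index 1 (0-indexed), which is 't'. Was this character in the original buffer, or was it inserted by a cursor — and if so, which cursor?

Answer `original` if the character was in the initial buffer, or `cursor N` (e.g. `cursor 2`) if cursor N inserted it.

After op 1 (insert('t')): buffer="dtemtt" (len 6), cursors c1@2 c2@5, authorship .1..2.
After op 2 (move_right): buffer="dtemtt" (len 6), cursors c1@3 c2@6, authorship .1..2.
After op 3 (add_cursor(6)): buffer="dtemtt" (len 6), cursors c1@3 c2@6 c3@6, authorship .1..2.
After op 4 (move_right): buffer="dtemtt" (len 6), cursors c1@4 c2@6 c3@6, authorship .1..2.
Authorship (.=original, N=cursor N): . 1 . . 2 .
Index 1: author = 1

Answer: cursor 1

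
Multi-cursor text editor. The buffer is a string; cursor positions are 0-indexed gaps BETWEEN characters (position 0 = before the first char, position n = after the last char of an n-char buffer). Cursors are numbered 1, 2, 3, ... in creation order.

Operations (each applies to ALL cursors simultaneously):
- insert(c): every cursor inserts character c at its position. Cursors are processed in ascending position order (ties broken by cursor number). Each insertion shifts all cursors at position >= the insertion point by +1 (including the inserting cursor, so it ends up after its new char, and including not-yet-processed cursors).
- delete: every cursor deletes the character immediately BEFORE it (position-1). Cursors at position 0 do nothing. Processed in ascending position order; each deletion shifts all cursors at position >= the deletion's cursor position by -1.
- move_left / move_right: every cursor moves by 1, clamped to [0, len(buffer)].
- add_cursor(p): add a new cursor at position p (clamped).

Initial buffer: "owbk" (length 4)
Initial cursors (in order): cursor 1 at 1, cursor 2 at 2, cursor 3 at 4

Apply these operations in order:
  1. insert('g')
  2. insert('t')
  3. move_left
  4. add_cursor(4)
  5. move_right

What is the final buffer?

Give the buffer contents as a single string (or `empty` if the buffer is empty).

After op 1 (insert('g')): buffer="ogwgbkg" (len 7), cursors c1@2 c2@4 c3@7, authorship .1.2..3
After op 2 (insert('t')): buffer="ogtwgtbkgt" (len 10), cursors c1@3 c2@6 c3@10, authorship .11.22..33
After op 3 (move_left): buffer="ogtwgtbkgt" (len 10), cursors c1@2 c2@5 c3@9, authorship .11.22..33
After op 4 (add_cursor(4)): buffer="ogtwgtbkgt" (len 10), cursors c1@2 c4@4 c2@5 c3@9, authorship .11.22..33
After op 5 (move_right): buffer="ogtwgtbkgt" (len 10), cursors c1@3 c4@5 c2@6 c3@10, authorship .11.22..33

Answer: ogtwgtbkgt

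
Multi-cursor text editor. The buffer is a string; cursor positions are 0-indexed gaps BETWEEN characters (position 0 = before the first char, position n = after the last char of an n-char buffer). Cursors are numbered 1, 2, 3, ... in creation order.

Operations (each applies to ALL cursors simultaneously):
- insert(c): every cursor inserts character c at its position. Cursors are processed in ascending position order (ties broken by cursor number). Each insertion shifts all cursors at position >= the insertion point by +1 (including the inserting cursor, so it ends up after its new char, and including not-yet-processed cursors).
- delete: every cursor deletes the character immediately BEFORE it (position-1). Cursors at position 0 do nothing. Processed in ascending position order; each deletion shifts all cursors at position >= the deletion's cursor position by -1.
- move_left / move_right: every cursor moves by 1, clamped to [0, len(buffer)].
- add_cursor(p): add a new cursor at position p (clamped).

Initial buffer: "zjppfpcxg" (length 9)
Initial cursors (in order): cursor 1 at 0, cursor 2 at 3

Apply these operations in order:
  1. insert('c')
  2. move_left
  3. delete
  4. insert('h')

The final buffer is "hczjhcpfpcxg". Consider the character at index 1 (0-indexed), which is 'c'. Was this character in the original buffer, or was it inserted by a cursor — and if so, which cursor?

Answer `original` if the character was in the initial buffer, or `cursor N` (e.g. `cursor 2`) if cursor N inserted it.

Answer: cursor 1

Derivation:
After op 1 (insert('c')): buffer="czjpcpfpcxg" (len 11), cursors c1@1 c2@5, authorship 1...2......
After op 2 (move_left): buffer="czjpcpfpcxg" (len 11), cursors c1@0 c2@4, authorship 1...2......
After op 3 (delete): buffer="czjcpfpcxg" (len 10), cursors c1@0 c2@3, authorship 1..2......
After op 4 (insert('h')): buffer="hczjhcpfpcxg" (len 12), cursors c1@1 c2@5, authorship 11..22......
Authorship (.=original, N=cursor N): 1 1 . . 2 2 . . . . . .
Index 1: author = 1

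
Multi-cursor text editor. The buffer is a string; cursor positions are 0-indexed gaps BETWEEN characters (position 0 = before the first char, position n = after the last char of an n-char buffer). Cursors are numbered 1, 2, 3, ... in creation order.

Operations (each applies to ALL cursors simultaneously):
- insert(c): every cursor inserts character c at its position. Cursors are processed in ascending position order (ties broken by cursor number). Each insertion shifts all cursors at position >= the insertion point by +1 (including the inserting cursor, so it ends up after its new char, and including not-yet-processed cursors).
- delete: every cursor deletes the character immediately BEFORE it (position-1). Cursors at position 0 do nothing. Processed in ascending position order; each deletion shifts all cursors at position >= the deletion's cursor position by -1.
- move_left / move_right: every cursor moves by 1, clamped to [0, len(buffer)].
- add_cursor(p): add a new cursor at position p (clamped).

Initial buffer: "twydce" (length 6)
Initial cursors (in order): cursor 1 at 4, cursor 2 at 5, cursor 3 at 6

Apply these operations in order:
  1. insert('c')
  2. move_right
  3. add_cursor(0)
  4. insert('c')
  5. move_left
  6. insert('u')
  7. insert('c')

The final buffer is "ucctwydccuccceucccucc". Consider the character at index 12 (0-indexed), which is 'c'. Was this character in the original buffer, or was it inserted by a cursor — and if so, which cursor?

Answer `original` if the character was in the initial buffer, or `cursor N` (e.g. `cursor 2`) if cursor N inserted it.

After op 1 (insert('c')): buffer="twydcccec" (len 9), cursors c1@5 c2@7 c3@9, authorship ....1.2.3
After op 2 (move_right): buffer="twydcccec" (len 9), cursors c1@6 c2@8 c3@9, authorship ....1.2.3
After op 3 (add_cursor(0)): buffer="twydcccec" (len 9), cursors c4@0 c1@6 c2@8 c3@9, authorship ....1.2.3
After op 4 (insert('c')): buffer="ctwydcccceccc" (len 13), cursors c4@1 c1@8 c2@11 c3@13, authorship 4....1.12.233
After op 5 (move_left): buffer="ctwydcccceccc" (len 13), cursors c4@0 c1@7 c2@10 c3@12, authorship 4....1.12.233
After op 6 (insert('u')): buffer="uctwydccucceuccuc" (len 17), cursors c4@1 c1@9 c2@13 c3@16, authorship 44....1.112.22333
After op 7 (insert('c')): buffer="ucctwydccuccceucccucc" (len 21), cursors c4@2 c1@11 c2@16 c3@20, authorship 444....1.1112.2223333
Authorship (.=original, N=cursor N): 4 4 4 . . . . 1 . 1 1 1 2 . 2 2 2 3 3 3 3
Index 12: author = 2

Answer: cursor 2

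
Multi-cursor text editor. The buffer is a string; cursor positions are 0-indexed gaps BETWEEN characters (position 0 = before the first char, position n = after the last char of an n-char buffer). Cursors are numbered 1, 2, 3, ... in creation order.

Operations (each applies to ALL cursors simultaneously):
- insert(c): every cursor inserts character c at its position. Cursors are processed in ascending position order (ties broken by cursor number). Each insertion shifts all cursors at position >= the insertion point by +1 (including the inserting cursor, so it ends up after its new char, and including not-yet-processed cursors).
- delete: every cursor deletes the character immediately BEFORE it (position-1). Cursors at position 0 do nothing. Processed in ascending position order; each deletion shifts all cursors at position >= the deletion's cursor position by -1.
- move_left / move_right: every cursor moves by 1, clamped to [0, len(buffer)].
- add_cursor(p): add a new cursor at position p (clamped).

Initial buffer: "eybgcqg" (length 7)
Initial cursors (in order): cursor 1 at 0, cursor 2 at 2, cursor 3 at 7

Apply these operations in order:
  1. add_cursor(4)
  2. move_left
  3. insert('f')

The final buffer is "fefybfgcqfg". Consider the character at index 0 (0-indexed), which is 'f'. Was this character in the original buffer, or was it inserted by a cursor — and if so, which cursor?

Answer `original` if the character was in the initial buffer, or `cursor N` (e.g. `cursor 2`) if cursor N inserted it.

After op 1 (add_cursor(4)): buffer="eybgcqg" (len 7), cursors c1@0 c2@2 c4@4 c3@7, authorship .......
After op 2 (move_left): buffer="eybgcqg" (len 7), cursors c1@0 c2@1 c4@3 c3@6, authorship .......
After op 3 (insert('f')): buffer="fefybfgcqfg" (len 11), cursors c1@1 c2@3 c4@6 c3@10, authorship 1.2..4...3.
Authorship (.=original, N=cursor N): 1 . 2 . . 4 . . . 3 .
Index 0: author = 1

Answer: cursor 1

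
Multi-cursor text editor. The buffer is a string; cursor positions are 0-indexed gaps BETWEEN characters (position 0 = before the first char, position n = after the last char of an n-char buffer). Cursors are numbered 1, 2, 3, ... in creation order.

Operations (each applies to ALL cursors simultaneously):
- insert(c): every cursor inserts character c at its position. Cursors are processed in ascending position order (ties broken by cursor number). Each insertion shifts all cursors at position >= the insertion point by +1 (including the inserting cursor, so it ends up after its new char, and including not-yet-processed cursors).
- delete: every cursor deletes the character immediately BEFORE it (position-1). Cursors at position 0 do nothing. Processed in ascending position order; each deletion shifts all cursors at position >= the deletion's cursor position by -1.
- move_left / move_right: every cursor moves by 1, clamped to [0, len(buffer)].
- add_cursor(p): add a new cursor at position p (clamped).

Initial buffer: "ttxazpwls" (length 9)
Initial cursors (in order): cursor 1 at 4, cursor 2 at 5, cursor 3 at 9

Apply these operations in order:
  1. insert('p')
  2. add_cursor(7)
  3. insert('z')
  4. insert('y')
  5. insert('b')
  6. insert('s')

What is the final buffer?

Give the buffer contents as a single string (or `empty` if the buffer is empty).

After op 1 (insert('p')): buffer="ttxapzppwlsp" (len 12), cursors c1@5 c2@7 c3@12, authorship ....1.2....3
After op 2 (add_cursor(7)): buffer="ttxapzppwlsp" (len 12), cursors c1@5 c2@7 c4@7 c3@12, authorship ....1.2....3
After op 3 (insert('z')): buffer="ttxapzzpzzpwlspz" (len 16), cursors c1@6 c2@10 c4@10 c3@16, authorship ....11.224....33
After op 4 (insert('y')): buffer="ttxapzyzpzzyypwlspzy" (len 20), cursors c1@7 c2@13 c4@13 c3@20, authorship ....111.22424....333
After op 5 (insert('b')): buffer="ttxapzybzpzzyybbpwlspzyb" (len 24), cursors c1@8 c2@16 c4@16 c3@24, authorship ....1111.2242424....3333
After op 6 (insert('s')): buffer="ttxapzybszpzzyybbsspwlspzybs" (len 28), cursors c1@9 c2@19 c4@19 c3@28, authorship ....11111.224242424....33333

Answer: ttxapzybszpzzyybbsspwlspzybs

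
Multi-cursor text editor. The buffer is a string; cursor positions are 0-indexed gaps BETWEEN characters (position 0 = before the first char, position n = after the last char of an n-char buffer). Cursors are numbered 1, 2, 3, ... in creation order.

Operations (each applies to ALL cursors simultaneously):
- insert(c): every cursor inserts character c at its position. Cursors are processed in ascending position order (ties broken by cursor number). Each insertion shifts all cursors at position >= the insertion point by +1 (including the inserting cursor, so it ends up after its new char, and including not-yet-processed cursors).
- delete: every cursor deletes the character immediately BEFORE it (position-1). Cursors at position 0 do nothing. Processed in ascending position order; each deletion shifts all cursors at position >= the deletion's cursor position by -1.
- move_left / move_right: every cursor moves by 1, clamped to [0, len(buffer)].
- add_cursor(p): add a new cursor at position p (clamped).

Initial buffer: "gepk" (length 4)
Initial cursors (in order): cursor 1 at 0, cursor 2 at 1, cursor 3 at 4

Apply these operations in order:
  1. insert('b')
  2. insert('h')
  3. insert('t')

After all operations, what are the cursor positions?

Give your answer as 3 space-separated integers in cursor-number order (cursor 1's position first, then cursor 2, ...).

After op 1 (insert('b')): buffer="bgbepkb" (len 7), cursors c1@1 c2@3 c3@7, authorship 1.2...3
After op 2 (insert('h')): buffer="bhgbhepkbh" (len 10), cursors c1@2 c2@5 c3@10, authorship 11.22...33
After op 3 (insert('t')): buffer="bhtgbhtepkbht" (len 13), cursors c1@3 c2@7 c3@13, authorship 111.222...333

Answer: 3 7 13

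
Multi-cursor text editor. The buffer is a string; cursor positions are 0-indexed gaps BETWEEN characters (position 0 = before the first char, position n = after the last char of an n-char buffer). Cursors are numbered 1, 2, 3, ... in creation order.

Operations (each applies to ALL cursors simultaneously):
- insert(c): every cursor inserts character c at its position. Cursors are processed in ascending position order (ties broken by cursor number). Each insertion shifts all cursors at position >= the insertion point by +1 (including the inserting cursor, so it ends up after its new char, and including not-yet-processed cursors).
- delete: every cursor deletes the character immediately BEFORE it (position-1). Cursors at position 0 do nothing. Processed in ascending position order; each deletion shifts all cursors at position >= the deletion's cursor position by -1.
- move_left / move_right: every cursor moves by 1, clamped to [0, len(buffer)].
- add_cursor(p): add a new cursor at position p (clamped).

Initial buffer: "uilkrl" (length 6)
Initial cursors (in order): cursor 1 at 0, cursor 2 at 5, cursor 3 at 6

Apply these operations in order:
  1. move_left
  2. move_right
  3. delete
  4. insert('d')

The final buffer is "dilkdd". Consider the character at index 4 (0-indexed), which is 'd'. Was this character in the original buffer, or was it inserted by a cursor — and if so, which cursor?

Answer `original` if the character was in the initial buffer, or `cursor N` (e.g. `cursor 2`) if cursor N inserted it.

Answer: cursor 2

Derivation:
After op 1 (move_left): buffer="uilkrl" (len 6), cursors c1@0 c2@4 c3@5, authorship ......
After op 2 (move_right): buffer="uilkrl" (len 6), cursors c1@1 c2@5 c3@6, authorship ......
After op 3 (delete): buffer="ilk" (len 3), cursors c1@0 c2@3 c3@3, authorship ...
After op 4 (insert('d')): buffer="dilkdd" (len 6), cursors c1@1 c2@6 c3@6, authorship 1...23
Authorship (.=original, N=cursor N): 1 . . . 2 3
Index 4: author = 2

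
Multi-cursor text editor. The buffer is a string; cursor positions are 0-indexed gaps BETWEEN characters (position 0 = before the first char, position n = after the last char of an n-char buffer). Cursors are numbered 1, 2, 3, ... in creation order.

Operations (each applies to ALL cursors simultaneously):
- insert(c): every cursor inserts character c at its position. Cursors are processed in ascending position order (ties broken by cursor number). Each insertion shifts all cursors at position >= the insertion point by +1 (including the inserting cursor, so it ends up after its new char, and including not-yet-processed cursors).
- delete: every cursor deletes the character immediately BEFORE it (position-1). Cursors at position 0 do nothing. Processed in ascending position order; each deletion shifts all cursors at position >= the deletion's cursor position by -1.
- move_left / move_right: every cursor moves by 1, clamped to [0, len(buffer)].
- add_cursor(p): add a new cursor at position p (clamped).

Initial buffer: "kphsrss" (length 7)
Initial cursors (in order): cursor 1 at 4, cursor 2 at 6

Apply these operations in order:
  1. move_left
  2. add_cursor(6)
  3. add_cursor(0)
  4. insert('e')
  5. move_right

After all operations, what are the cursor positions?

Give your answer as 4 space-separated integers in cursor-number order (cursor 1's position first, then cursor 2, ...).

After op 1 (move_left): buffer="kphsrss" (len 7), cursors c1@3 c2@5, authorship .......
After op 2 (add_cursor(6)): buffer="kphsrss" (len 7), cursors c1@3 c2@5 c3@6, authorship .......
After op 3 (add_cursor(0)): buffer="kphsrss" (len 7), cursors c4@0 c1@3 c2@5 c3@6, authorship .......
After op 4 (insert('e')): buffer="ekphesreses" (len 11), cursors c4@1 c1@5 c2@8 c3@10, authorship 4...1..2.3.
After op 5 (move_right): buffer="ekphesreses" (len 11), cursors c4@2 c1@6 c2@9 c3@11, authorship 4...1..2.3.

Answer: 6 9 11 2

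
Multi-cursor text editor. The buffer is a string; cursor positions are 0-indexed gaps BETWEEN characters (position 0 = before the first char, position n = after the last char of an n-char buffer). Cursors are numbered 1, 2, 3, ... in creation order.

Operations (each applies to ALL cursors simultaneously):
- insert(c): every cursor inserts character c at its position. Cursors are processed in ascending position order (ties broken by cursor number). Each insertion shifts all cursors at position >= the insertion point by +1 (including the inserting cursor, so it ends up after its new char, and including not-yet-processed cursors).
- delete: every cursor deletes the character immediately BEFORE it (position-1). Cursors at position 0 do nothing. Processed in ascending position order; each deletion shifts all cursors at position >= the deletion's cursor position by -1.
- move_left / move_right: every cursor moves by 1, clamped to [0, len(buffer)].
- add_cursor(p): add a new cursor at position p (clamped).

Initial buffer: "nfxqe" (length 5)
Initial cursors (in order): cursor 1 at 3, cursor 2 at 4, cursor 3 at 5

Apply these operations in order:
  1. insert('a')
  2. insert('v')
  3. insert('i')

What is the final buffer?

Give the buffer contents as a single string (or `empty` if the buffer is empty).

Answer: nfxaviqavieavi

Derivation:
After op 1 (insert('a')): buffer="nfxaqaea" (len 8), cursors c1@4 c2@6 c3@8, authorship ...1.2.3
After op 2 (insert('v')): buffer="nfxavqaveav" (len 11), cursors c1@5 c2@8 c3@11, authorship ...11.22.33
After op 3 (insert('i')): buffer="nfxaviqavieavi" (len 14), cursors c1@6 c2@10 c3@14, authorship ...111.222.333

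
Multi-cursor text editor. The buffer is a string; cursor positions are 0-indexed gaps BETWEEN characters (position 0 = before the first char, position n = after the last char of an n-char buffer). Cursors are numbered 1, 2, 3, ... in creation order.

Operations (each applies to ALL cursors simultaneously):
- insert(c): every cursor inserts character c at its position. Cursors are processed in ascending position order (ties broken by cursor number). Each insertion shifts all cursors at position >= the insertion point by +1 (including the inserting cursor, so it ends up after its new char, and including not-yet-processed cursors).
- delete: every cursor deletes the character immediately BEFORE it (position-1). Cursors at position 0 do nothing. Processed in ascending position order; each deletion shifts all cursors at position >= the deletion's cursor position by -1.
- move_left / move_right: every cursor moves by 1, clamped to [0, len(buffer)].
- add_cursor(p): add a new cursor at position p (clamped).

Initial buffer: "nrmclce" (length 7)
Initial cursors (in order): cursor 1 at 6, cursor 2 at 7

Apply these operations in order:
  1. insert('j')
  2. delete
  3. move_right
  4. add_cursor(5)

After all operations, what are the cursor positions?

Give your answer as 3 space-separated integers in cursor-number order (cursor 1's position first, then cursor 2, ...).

Answer: 7 7 5

Derivation:
After op 1 (insert('j')): buffer="nrmclcjej" (len 9), cursors c1@7 c2@9, authorship ......1.2
After op 2 (delete): buffer="nrmclce" (len 7), cursors c1@6 c2@7, authorship .......
After op 3 (move_right): buffer="nrmclce" (len 7), cursors c1@7 c2@7, authorship .......
After op 4 (add_cursor(5)): buffer="nrmclce" (len 7), cursors c3@5 c1@7 c2@7, authorship .......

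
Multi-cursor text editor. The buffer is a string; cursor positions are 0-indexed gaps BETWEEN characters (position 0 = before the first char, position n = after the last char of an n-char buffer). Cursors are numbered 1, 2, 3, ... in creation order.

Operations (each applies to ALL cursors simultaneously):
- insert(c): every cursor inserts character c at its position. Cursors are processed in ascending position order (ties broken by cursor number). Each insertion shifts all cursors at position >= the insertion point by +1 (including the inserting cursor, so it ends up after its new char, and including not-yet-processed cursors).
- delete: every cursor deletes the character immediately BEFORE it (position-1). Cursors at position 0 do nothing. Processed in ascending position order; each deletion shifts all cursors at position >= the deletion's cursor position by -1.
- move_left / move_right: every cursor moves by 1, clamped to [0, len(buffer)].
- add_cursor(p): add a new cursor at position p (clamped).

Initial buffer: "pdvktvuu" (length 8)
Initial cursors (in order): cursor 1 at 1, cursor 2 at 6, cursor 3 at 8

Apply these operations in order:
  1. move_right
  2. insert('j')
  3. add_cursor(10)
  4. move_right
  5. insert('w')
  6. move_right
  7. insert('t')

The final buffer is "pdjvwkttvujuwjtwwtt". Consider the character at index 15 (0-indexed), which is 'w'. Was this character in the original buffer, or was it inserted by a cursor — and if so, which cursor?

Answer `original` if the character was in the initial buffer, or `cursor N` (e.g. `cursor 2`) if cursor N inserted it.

After op 1 (move_right): buffer="pdvktvuu" (len 8), cursors c1@2 c2@7 c3@8, authorship ........
After op 2 (insert('j')): buffer="pdjvktvujuj" (len 11), cursors c1@3 c2@9 c3@11, authorship ..1.....2.3
After op 3 (add_cursor(10)): buffer="pdjvktvujuj" (len 11), cursors c1@3 c2@9 c4@10 c3@11, authorship ..1.....2.3
After op 4 (move_right): buffer="pdjvktvujuj" (len 11), cursors c1@4 c2@10 c3@11 c4@11, authorship ..1.....2.3
After op 5 (insert('w')): buffer="pdjvwktvujuwjww" (len 15), cursors c1@5 c2@12 c3@15 c4@15, authorship ..1.1....2.2334
After op 6 (move_right): buffer="pdjvwktvujuwjww" (len 15), cursors c1@6 c2@13 c3@15 c4@15, authorship ..1.1....2.2334
After op 7 (insert('t')): buffer="pdjvwkttvujuwjtwwtt" (len 19), cursors c1@7 c2@15 c3@19 c4@19, authorship ..1.1.1...2.2323434
Authorship (.=original, N=cursor N): . . 1 . 1 . 1 . . . 2 . 2 3 2 3 4 3 4
Index 15: author = 3

Answer: cursor 3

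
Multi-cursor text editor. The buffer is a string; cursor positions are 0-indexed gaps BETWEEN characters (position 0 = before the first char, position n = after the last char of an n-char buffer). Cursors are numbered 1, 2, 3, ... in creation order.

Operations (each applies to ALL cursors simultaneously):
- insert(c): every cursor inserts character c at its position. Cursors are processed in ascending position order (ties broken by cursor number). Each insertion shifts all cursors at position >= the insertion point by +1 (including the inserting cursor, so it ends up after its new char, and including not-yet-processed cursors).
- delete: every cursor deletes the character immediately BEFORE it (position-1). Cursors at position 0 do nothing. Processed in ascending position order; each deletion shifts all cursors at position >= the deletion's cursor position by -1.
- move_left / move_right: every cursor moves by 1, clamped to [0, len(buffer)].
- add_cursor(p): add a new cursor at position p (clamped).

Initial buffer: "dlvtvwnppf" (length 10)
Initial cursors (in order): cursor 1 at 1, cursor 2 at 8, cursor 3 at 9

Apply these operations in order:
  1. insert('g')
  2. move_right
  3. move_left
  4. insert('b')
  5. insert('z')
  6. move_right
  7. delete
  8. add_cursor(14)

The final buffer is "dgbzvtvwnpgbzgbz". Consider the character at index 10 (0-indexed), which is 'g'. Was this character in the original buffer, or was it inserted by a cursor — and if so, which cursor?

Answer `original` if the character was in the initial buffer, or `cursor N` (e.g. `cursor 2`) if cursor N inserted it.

Answer: cursor 2

Derivation:
After op 1 (insert('g')): buffer="dglvtvwnpgpgf" (len 13), cursors c1@2 c2@10 c3@12, authorship .1.......2.3.
After op 2 (move_right): buffer="dglvtvwnpgpgf" (len 13), cursors c1@3 c2@11 c3@13, authorship .1.......2.3.
After op 3 (move_left): buffer="dglvtvwnpgpgf" (len 13), cursors c1@2 c2@10 c3@12, authorship .1.......2.3.
After op 4 (insert('b')): buffer="dgblvtvwnpgbpgbf" (len 16), cursors c1@3 c2@12 c3@15, authorship .11.......22.33.
After op 5 (insert('z')): buffer="dgbzlvtvwnpgbzpgbzf" (len 19), cursors c1@4 c2@14 c3@18, authorship .111.......222.333.
After op 6 (move_right): buffer="dgbzlvtvwnpgbzpgbzf" (len 19), cursors c1@5 c2@15 c3@19, authorship .111.......222.333.
After op 7 (delete): buffer="dgbzvtvwnpgbzgbz" (len 16), cursors c1@4 c2@13 c3@16, authorship .111......222333
After op 8 (add_cursor(14)): buffer="dgbzvtvwnpgbzgbz" (len 16), cursors c1@4 c2@13 c4@14 c3@16, authorship .111......222333
Authorship (.=original, N=cursor N): . 1 1 1 . . . . . . 2 2 2 3 3 3
Index 10: author = 2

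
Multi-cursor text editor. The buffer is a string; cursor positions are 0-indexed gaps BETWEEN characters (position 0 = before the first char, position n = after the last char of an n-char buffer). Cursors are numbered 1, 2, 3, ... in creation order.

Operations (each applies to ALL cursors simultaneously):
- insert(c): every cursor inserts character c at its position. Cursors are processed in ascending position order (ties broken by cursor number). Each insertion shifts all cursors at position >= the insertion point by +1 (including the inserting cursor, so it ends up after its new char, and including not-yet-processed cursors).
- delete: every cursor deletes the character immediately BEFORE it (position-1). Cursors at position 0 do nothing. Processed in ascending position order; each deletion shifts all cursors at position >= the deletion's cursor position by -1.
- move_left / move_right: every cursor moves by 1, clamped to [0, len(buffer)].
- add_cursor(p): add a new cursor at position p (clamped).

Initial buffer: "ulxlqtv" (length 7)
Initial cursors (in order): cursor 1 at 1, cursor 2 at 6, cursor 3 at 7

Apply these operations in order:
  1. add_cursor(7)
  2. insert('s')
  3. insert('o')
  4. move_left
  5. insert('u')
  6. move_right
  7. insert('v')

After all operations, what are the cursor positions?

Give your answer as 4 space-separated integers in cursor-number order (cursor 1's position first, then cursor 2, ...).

Answer: 5 14 23 23

Derivation:
After op 1 (add_cursor(7)): buffer="ulxlqtv" (len 7), cursors c1@1 c2@6 c3@7 c4@7, authorship .......
After op 2 (insert('s')): buffer="uslxlqtsvss" (len 11), cursors c1@2 c2@8 c3@11 c4@11, authorship .1.....2.34
After op 3 (insert('o')): buffer="usolxlqtsovssoo" (len 15), cursors c1@3 c2@10 c3@15 c4@15, authorship .11.....22.3434
After op 4 (move_left): buffer="usolxlqtsovssoo" (len 15), cursors c1@2 c2@9 c3@14 c4@14, authorship .11.....22.3434
After op 5 (insert('u')): buffer="usuolxlqtsuovssouuo" (len 19), cursors c1@3 c2@11 c3@18 c4@18, authorship .111.....222.343344
After op 6 (move_right): buffer="usuolxlqtsuovssouuo" (len 19), cursors c1@4 c2@12 c3@19 c4@19, authorship .111.....222.343344
After op 7 (insert('v')): buffer="usuovlxlqtsuovvssouuovv" (len 23), cursors c1@5 c2@14 c3@23 c4@23, authorship .1111.....2222.34334434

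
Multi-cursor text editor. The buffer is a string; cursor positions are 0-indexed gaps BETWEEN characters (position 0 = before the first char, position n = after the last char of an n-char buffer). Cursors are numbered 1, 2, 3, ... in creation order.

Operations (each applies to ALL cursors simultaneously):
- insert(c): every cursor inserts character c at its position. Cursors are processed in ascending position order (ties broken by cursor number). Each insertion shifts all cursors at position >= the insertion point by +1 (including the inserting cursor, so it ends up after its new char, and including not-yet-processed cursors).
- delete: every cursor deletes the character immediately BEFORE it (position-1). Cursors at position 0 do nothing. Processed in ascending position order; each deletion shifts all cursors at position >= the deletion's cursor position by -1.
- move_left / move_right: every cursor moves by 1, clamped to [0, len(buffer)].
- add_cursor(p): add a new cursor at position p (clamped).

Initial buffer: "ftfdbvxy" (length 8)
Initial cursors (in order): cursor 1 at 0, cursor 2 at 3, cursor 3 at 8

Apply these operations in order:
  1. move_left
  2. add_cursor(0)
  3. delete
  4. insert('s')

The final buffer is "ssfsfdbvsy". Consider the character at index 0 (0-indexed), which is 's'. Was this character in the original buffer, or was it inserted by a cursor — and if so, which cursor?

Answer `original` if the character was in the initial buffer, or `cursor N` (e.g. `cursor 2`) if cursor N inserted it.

Answer: cursor 1

Derivation:
After op 1 (move_left): buffer="ftfdbvxy" (len 8), cursors c1@0 c2@2 c3@7, authorship ........
After op 2 (add_cursor(0)): buffer="ftfdbvxy" (len 8), cursors c1@0 c4@0 c2@2 c3@7, authorship ........
After op 3 (delete): buffer="ffdbvy" (len 6), cursors c1@0 c4@0 c2@1 c3@5, authorship ......
After op 4 (insert('s')): buffer="ssfsfdbvsy" (len 10), cursors c1@2 c4@2 c2@4 c3@9, authorship 14.2....3.
Authorship (.=original, N=cursor N): 1 4 . 2 . . . . 3 .
Index 0: author = 1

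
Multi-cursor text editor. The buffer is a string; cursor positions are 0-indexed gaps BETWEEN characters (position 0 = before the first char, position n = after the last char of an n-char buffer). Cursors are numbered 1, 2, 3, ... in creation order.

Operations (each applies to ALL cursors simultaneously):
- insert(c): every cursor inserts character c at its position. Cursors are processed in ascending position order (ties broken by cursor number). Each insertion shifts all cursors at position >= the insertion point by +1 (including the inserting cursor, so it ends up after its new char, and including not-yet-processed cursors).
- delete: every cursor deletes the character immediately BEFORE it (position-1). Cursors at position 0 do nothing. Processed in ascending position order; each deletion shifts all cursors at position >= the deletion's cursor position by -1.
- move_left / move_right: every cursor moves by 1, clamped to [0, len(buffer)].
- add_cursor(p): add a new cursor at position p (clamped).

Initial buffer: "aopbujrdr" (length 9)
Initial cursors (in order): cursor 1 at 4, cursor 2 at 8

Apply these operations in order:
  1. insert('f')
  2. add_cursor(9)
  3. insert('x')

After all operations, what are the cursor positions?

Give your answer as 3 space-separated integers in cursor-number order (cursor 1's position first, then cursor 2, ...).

Answer: 6 13 11

Derivation:
After op 1 (insert('f')): buffer="aopbfujrdfr" (len 11), cursors c1@5 c2@10, authorship ....1....2.
After op 2 (add_cursor(9)): buffer="aopbfujrdfr" (len 11), cursors c1@5 c3@9 c2@10, authorship ....1....2.
After op 3 (insert('x')): buffer="aopbfxujrdxfxr" (len 14), cursors c1@6 c3@11 c2@13, authorship ....11....322.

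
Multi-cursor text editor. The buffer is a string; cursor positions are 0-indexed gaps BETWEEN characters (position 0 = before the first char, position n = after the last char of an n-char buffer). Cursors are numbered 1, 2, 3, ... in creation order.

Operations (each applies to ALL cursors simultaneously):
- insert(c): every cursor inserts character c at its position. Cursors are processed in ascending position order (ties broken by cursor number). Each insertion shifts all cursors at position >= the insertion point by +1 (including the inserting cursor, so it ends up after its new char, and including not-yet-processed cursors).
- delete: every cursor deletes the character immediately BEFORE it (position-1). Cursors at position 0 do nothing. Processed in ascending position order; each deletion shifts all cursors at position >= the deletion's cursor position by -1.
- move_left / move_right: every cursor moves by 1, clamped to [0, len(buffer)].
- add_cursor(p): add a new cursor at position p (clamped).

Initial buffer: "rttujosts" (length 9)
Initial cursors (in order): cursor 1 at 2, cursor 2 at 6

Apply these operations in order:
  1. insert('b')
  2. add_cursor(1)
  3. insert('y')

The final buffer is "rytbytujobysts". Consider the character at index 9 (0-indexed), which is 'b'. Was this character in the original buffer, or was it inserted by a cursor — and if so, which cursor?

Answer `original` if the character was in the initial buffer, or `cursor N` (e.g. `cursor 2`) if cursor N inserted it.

Answer: cursor 2

Derivation:
After op 1 (insert('b')): buffer="rtbtujobsts" (len 11), cursors c1@3 c2@8, authorship ..1....2...
After op 2 (add_cursor(1)): buffer="rtbtujobsts" (len 11), cursors c3@1 c1@3 c2@8, authorship ..1....2...
After op 3 (insert('y')): buffer="rytbytujobysts" (len 14), cursors c3@2 c1@5 c2@11, authorship .3.11....22...
Authorship (.=original, N=cursor N): . 3 . 1 1 . . . . 2 2 . . .
Index 9: author = 2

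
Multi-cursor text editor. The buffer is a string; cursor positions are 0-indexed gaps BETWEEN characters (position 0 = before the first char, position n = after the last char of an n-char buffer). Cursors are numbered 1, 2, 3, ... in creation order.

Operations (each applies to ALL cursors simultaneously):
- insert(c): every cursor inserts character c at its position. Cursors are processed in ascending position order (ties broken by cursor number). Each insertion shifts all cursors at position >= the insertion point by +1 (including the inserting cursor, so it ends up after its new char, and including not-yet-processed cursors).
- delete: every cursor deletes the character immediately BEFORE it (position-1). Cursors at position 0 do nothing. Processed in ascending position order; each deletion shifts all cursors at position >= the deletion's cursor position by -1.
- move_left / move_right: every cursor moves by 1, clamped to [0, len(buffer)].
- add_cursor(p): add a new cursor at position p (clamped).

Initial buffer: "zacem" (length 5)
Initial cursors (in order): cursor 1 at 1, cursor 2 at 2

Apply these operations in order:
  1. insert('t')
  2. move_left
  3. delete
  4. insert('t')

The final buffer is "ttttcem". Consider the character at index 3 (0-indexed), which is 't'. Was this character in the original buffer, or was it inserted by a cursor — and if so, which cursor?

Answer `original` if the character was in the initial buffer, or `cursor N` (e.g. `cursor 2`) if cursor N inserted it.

After op 1 (insert('t')): buffer="ztatcem" (len 7), cursors c1@2 c2@4, authorship .1.2...
After op 2 (move_left): buffer="ztatcem" (len 7), cursors c1@1 c2@3, authorship .1.2...
After op 3 (delete): buffer="ttcem" (len 5), cursors c1@0 c2@1, authorship 12...
After op 4 (insert('t')): buffer="ttttcem" (len 7), cursors c1@1 c2@3, authorship 1122...
Authorship (.=original, N=cursor N): 1 1 2 2 . . .
Index 3: author = 2

Answer: cursor 2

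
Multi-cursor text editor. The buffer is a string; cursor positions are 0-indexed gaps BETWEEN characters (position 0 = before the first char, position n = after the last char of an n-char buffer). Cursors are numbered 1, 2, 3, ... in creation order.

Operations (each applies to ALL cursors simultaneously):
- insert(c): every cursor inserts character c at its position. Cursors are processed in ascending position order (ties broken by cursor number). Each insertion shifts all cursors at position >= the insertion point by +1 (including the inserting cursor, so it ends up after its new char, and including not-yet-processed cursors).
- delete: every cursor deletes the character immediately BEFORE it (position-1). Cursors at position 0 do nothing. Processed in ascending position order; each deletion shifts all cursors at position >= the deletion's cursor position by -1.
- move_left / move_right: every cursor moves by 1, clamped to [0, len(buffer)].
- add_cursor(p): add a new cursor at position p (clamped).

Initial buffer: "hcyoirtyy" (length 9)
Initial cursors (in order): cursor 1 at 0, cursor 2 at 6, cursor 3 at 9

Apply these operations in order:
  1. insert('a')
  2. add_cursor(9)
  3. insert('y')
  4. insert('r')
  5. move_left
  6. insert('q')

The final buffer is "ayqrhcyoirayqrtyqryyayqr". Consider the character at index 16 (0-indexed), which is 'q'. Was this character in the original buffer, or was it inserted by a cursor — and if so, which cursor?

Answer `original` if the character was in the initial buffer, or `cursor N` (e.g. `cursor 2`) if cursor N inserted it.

Answer: cursor 4

Derivation:
After op 1 (insert('a')): buffer="ahcyoiratyya" (len 12), cursors c1@1 c2@8 c3@12, authorship 1......2...3
After op 2 (add_cursor(9)): buffer="ahcyoiratyya" (len 12), cursors c1@1 c2@8 c4@9 c3@12, authorship 1......2...3
After op 3 (insert('y')): buffer="ayhcyoiraytyyyay" (len 16), cursors c1@2 c2@10 c4@12 c3@16, authorship 11......22.4..33
After op 4 (insert('r')): buffer="ayrhcyoirayrtyryyayr" (len 20), cursors c1@3 c2@12 c4@15 c3@20, authorship 111......222.44..333
After op 5 (move_left): buffer="ayrhcyoirayrtyryyayr" (len 20), cursors c1@2 c2@11 c4@14 c3@19, authorship 111......222.44..333
After op 6 (insert('q')): buffer="ayqrhcyoirayqrtyqryyayqr" (len 24), cursors c1@3 c2@13 c4@17 c3@23, authorship 1111......2222.444..3333
Authorship (.=original, N=cursor N): 1 1 1 1 . . . . . . 2 2 2 2 . 4 4 4 . . 3 3 3 3
Index 16: author = 4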